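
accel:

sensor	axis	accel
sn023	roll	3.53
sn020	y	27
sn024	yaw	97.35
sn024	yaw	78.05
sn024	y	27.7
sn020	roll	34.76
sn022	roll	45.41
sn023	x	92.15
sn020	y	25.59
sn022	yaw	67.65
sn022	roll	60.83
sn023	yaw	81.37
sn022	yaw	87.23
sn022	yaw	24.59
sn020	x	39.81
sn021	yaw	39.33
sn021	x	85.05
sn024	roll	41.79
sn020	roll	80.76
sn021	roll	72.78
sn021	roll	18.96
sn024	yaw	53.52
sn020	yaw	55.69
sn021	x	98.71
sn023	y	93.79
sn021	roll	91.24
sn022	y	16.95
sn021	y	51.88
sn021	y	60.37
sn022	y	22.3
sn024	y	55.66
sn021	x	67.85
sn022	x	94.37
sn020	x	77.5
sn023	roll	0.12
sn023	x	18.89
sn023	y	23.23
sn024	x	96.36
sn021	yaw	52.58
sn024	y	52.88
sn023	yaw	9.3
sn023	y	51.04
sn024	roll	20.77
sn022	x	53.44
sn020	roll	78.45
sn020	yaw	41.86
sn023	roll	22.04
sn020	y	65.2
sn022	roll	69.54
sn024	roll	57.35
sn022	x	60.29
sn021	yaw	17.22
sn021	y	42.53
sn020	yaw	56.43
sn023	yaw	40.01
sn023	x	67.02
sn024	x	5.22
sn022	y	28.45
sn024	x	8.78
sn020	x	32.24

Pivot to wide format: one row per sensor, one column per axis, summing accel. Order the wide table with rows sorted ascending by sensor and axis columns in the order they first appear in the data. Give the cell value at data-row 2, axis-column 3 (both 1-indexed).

With rows sorted ascending by sensor, row 2 is sensor=sn021. axis columns in first-appearance order: roll, y, yaw, x; column 3 is yaw.
Long rows with sensor=sn021, axis=yaw: 39.33 + 52.58 + 17.22 = 109.13.

109.13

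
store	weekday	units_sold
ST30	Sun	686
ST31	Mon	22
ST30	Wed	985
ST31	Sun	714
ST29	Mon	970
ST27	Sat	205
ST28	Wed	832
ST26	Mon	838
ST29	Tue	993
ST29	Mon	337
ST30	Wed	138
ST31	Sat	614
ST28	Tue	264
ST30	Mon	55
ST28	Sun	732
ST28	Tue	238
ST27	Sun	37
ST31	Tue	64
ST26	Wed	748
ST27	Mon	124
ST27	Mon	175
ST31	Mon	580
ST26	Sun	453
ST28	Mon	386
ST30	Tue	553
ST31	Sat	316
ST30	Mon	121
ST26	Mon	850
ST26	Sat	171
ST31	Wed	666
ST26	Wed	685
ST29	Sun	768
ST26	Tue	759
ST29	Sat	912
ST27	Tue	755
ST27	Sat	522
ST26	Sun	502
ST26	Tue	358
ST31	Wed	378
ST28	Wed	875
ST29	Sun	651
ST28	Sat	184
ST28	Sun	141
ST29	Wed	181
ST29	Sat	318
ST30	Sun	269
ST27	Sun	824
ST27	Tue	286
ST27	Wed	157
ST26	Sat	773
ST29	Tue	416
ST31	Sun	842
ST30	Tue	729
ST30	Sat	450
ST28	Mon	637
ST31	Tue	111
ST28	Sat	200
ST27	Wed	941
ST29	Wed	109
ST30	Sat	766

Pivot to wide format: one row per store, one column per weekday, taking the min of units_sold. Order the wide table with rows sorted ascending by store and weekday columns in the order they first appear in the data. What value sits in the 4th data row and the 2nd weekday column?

With rows sorted ascending by store, row 4 is store=ST29. weekday columns in first-appearance order: Sun, Mon, Wed, Sat, Tue; column 2 is Mon.
Long rows with store=ST29, weekday=Mon: min(970, 337) = 337.

337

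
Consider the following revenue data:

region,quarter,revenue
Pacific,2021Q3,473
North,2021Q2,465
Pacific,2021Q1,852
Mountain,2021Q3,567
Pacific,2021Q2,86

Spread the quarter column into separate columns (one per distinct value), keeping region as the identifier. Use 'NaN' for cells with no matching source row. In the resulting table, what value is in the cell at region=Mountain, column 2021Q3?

567

The long row with region=Mountain, quarter=2021Q3 has revenue=567.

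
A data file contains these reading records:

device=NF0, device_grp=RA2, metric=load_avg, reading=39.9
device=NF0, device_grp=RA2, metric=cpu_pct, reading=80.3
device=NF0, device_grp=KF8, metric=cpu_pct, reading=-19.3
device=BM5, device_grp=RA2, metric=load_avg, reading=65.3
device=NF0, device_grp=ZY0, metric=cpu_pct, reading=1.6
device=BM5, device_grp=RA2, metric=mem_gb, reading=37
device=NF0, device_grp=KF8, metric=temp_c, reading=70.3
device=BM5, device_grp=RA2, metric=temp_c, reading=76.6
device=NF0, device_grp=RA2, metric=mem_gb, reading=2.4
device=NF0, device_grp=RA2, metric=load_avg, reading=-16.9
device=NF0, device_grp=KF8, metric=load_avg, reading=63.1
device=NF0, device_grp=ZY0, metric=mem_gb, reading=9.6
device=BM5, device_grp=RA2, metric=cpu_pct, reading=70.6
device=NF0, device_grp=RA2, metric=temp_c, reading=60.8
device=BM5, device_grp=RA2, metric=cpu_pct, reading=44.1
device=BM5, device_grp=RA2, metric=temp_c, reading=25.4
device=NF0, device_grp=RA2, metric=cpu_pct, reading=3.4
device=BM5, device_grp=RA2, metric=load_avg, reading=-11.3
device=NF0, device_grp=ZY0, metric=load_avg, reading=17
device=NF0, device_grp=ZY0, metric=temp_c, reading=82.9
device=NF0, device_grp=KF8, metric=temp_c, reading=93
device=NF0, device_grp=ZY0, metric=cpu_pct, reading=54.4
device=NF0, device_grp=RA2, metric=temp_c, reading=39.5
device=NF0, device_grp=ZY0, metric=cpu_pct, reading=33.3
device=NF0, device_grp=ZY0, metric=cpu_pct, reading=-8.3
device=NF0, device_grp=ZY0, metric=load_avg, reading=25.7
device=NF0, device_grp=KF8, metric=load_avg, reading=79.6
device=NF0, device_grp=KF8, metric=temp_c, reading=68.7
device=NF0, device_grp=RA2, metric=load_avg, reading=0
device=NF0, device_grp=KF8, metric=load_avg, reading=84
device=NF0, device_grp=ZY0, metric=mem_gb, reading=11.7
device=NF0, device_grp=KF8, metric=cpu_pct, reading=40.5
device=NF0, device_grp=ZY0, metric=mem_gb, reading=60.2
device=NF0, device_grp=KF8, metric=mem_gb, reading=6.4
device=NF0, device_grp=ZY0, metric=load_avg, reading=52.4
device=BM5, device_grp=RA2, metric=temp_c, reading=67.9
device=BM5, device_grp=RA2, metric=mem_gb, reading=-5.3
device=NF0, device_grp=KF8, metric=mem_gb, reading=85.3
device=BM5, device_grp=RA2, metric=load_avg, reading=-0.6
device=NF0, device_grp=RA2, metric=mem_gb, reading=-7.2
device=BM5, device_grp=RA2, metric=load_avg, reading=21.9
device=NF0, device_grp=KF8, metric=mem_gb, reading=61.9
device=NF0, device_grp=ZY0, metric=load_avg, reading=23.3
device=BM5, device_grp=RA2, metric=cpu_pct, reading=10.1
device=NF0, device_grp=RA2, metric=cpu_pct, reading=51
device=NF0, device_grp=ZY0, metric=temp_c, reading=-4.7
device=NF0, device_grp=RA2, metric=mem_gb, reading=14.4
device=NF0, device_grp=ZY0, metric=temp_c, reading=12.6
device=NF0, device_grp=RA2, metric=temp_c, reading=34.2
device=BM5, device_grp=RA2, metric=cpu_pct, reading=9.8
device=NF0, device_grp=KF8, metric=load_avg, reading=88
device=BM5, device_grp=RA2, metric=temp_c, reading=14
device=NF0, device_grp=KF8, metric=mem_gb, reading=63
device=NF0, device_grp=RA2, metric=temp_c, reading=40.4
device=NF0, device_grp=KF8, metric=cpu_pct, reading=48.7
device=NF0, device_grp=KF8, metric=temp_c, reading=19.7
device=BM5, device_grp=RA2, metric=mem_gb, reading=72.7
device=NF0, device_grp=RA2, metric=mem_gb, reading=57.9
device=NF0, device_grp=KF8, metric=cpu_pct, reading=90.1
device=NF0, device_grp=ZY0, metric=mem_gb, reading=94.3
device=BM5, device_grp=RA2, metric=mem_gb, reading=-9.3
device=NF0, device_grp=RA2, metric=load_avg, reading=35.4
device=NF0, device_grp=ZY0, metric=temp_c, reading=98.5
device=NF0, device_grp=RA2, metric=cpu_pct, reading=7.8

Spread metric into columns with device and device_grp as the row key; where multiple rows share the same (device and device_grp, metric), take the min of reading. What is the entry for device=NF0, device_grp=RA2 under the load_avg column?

-16.9

Rows with device=NF0, device_grp=RA2 and metric=load_avg: reading values are 39.9, -16.9, 0, 35.4.
min(39.9, -16.9, 0, 35.4) = -16.9.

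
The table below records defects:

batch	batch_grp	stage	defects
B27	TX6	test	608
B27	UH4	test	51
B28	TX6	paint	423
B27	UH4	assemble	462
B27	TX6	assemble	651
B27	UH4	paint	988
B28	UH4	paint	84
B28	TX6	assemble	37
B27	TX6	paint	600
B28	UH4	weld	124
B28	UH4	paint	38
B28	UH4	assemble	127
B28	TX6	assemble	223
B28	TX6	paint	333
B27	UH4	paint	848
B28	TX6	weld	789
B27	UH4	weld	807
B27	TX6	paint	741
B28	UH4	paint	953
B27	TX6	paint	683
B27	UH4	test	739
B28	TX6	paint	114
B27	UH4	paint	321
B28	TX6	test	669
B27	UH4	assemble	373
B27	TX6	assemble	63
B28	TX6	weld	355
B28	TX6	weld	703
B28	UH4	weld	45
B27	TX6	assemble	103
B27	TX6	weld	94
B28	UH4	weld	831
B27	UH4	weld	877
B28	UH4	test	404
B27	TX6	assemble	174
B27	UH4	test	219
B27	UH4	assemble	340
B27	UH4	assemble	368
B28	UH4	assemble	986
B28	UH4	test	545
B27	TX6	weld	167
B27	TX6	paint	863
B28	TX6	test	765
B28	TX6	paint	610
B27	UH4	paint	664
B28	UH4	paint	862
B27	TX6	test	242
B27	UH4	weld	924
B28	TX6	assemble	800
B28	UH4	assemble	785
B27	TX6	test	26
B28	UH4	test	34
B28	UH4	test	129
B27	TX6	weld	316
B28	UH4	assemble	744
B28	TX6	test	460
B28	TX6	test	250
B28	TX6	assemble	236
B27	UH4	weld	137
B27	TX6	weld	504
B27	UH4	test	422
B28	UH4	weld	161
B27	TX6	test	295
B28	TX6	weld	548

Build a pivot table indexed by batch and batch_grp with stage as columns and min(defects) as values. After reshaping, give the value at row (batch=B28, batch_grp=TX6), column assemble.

37

Rows with batch=B28, batch_grp=TX6 and stage=assemble: defects values are 37, 223, 800, 236.
min(37, 223, 800, 236) = 37.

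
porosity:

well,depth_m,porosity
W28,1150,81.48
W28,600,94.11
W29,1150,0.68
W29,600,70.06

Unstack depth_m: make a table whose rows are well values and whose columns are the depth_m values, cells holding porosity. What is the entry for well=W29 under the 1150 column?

0.68

Wide layout: rows indexed by well, columns are the 2 distinct depth_m values (1150, 600).
Cell (well=W29, depth_m=1150) draws from the long row where well=W29 and depth_m=1150, which has porosity=0.68.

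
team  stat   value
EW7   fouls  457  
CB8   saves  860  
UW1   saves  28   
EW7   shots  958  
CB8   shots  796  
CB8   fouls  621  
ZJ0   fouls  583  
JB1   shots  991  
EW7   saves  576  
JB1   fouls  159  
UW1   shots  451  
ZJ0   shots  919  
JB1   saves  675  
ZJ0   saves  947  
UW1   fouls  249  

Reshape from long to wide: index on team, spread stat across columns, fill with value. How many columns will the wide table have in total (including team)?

4

1 column for team plus 3 distinct stat values → 4 columns.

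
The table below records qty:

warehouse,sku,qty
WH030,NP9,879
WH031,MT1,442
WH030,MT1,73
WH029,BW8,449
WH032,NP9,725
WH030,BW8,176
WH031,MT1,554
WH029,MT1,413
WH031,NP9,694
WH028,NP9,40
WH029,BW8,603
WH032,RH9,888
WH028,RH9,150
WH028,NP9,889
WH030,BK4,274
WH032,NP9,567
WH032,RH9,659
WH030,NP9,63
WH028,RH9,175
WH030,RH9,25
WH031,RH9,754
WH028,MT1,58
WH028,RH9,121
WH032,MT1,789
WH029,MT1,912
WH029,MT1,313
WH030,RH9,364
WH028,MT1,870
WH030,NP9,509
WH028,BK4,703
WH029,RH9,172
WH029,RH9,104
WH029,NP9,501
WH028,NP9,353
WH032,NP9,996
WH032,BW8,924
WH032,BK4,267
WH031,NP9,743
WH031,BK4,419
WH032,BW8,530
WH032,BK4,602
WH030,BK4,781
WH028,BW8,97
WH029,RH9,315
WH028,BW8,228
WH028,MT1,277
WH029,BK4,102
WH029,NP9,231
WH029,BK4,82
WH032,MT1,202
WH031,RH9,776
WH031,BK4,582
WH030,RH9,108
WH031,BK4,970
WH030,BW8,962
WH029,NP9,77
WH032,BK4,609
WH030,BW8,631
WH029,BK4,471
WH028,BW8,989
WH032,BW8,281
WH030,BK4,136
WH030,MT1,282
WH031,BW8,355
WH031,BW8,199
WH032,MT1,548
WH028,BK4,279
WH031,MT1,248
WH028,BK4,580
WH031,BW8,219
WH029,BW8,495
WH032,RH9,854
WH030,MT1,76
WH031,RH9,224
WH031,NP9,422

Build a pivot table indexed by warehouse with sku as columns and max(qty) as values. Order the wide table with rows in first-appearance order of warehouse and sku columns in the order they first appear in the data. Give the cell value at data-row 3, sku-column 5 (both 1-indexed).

With rows in first-appearance order of warehouse, row 3 is warehouse=WH029. sku columns in first-appearance order: NP9, MT1, BW8, RH9, BK4; column 5 is BK4.
Long rows with warehouse=WH029, sku=BK4: max(102, 82, 471) = 471.

471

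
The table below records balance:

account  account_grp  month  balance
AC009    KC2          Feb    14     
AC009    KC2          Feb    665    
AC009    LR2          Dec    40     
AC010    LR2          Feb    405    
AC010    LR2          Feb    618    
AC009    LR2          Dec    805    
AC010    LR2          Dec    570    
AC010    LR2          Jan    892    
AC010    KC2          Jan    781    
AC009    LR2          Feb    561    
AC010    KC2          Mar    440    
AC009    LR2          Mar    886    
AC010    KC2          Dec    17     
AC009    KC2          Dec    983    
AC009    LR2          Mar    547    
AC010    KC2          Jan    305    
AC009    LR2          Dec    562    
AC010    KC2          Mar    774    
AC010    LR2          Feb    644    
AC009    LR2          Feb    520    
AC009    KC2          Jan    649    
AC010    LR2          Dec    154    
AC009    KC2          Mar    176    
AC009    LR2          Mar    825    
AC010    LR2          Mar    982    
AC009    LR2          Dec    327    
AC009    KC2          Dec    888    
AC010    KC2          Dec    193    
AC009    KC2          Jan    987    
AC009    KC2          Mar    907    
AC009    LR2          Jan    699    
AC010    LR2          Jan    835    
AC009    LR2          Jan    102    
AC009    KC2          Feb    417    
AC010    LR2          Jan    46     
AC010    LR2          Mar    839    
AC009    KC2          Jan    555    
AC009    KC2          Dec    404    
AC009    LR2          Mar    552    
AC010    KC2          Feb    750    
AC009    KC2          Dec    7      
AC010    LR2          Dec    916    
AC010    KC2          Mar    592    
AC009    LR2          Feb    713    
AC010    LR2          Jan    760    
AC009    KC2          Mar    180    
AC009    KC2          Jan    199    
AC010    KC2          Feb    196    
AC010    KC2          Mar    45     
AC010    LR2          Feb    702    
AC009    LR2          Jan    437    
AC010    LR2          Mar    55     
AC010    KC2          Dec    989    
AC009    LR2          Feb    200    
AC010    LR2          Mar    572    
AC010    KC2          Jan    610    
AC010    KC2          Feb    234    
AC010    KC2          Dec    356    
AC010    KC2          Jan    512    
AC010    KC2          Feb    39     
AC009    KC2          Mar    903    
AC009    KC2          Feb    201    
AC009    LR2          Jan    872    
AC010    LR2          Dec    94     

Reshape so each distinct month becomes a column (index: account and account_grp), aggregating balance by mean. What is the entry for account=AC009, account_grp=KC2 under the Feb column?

Rows with account=AC009, account_grp=KC2 and month=Feb: balance values are 14, 665, 417, 201.
(14 + 665 + 417 + 201) / 4 = 324.25.

324.25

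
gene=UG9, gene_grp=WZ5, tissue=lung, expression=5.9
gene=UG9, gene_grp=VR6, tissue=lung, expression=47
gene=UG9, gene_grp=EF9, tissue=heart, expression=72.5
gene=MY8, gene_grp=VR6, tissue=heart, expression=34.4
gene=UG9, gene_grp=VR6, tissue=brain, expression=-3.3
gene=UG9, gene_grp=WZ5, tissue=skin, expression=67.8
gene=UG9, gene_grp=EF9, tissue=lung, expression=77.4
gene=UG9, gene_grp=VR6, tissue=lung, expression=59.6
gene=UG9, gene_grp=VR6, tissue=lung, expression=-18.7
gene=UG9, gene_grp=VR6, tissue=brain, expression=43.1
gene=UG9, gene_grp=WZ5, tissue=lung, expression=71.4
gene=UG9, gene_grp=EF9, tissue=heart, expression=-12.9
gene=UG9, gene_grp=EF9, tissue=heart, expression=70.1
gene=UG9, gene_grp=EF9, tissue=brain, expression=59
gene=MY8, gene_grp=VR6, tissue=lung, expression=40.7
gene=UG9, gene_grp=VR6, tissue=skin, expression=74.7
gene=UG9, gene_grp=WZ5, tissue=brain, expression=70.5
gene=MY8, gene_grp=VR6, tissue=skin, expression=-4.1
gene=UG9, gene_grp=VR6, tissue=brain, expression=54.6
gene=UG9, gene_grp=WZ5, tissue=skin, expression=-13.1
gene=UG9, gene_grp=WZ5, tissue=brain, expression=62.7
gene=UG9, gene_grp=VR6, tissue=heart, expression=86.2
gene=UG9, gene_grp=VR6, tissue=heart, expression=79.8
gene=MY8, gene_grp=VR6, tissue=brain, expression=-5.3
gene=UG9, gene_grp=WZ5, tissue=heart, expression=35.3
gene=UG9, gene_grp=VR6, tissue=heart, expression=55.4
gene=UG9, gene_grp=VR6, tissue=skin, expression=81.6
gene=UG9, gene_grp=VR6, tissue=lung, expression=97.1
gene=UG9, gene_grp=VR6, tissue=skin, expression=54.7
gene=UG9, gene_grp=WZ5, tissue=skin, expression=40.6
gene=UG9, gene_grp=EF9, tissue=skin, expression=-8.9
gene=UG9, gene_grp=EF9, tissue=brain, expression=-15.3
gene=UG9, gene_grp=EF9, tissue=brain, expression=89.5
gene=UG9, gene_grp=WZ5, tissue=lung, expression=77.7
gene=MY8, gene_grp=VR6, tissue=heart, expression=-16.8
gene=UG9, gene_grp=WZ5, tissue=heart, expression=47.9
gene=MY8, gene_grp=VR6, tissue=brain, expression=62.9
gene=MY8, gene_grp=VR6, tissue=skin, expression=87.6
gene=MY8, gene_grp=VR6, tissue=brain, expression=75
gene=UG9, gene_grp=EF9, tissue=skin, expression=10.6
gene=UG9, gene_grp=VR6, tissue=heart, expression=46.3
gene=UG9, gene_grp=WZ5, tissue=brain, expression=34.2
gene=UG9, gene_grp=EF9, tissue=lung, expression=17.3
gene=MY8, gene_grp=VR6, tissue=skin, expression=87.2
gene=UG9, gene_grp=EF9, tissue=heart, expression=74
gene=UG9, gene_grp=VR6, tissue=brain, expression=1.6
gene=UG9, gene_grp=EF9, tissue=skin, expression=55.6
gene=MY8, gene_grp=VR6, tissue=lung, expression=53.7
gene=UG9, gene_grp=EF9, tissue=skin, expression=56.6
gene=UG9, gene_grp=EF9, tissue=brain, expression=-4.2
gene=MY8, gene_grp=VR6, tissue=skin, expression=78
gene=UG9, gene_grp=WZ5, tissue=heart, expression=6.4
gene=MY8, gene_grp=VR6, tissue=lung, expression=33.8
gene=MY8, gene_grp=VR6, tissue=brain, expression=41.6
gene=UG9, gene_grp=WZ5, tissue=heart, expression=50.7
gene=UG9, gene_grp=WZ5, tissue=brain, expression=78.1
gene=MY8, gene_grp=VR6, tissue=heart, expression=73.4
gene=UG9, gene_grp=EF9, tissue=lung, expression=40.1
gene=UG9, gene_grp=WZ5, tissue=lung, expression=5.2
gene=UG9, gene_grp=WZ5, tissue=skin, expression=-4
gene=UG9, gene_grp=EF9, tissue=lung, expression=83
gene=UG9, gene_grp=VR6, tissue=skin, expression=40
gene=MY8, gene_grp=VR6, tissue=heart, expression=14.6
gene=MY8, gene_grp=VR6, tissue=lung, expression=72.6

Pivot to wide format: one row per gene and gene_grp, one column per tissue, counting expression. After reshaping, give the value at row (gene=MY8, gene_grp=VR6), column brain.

4

Rows with gene=MY8, gene_grp=VR6 and tissue=brain: expression values are -5.3, 62.9, 75, 41.6.
4 rows match — count = 4.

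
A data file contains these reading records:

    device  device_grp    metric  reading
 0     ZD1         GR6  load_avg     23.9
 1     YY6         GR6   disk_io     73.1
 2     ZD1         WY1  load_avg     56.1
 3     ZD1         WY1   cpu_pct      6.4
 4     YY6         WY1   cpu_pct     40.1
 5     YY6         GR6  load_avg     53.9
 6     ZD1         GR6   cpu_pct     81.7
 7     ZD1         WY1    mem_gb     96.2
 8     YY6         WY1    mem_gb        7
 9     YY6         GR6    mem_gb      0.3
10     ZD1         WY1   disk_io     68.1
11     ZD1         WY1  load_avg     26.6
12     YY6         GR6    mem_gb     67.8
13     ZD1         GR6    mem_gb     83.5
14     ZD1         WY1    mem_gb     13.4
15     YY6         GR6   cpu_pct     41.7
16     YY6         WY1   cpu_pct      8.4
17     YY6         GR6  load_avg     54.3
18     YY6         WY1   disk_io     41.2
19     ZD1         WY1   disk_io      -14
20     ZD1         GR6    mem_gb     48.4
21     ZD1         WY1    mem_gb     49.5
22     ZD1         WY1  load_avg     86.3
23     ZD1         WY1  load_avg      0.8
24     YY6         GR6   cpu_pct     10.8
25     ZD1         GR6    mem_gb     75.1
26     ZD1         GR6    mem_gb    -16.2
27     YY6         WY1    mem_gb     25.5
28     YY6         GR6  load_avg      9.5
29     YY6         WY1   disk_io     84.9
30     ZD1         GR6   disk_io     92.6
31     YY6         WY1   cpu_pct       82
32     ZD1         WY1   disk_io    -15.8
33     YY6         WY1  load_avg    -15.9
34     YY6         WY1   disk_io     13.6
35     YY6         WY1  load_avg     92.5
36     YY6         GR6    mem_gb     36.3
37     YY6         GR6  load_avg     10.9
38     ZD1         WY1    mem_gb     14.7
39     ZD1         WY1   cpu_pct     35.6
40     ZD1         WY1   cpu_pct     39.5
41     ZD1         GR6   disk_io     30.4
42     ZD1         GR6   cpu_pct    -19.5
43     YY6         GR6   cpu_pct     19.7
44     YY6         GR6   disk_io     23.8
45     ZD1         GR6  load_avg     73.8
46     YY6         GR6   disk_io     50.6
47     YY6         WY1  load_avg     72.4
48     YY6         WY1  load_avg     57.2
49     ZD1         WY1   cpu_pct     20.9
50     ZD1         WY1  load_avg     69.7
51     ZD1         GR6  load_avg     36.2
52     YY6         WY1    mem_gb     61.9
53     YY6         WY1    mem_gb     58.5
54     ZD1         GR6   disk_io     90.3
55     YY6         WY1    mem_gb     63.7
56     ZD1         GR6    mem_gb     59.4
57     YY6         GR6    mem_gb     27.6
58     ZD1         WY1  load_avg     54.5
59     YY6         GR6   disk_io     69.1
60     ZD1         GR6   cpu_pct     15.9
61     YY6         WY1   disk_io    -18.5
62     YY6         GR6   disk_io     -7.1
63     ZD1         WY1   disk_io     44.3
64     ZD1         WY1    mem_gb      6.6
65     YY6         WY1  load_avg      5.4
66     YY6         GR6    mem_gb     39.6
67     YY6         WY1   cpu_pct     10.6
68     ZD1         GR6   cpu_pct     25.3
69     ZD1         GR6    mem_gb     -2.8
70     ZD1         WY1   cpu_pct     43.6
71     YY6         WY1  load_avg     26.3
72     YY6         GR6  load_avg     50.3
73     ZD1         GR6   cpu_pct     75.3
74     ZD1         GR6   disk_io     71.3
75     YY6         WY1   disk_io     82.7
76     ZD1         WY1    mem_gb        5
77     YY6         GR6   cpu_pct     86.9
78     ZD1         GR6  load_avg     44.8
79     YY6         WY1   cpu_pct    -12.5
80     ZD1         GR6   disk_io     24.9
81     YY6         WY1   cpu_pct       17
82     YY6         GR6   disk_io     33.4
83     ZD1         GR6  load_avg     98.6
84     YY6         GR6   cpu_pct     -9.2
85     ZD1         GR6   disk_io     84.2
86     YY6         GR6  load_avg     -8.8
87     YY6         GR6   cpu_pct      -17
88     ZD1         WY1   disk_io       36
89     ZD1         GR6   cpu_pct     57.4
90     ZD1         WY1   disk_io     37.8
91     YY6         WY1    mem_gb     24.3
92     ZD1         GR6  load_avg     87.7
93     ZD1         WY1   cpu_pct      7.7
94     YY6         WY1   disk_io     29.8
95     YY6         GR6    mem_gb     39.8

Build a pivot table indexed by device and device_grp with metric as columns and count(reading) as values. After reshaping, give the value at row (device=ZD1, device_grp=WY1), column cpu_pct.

Rows with device=ZD1, device_grp=WY1 and metric=cpu_pct: reading values are 6.4, 35.6, 39.5, 20.9, 43.6, 7.7.
6 rows match — count = 6.

6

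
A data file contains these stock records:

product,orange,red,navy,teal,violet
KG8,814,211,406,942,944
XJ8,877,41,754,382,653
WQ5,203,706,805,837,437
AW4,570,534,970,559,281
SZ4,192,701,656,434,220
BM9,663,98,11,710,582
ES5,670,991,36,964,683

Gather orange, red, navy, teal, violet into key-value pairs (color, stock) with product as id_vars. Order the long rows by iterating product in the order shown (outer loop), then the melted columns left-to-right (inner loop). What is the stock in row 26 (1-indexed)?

663

35 rows total (7 × 5). Row 26: index ⌊(26-1)/5⌋ = 5 into product → BM9; (26-1) mod 5 = 0 into the melted columns → orange.
So row 26 is (BM9, orange, 663); stock = 663.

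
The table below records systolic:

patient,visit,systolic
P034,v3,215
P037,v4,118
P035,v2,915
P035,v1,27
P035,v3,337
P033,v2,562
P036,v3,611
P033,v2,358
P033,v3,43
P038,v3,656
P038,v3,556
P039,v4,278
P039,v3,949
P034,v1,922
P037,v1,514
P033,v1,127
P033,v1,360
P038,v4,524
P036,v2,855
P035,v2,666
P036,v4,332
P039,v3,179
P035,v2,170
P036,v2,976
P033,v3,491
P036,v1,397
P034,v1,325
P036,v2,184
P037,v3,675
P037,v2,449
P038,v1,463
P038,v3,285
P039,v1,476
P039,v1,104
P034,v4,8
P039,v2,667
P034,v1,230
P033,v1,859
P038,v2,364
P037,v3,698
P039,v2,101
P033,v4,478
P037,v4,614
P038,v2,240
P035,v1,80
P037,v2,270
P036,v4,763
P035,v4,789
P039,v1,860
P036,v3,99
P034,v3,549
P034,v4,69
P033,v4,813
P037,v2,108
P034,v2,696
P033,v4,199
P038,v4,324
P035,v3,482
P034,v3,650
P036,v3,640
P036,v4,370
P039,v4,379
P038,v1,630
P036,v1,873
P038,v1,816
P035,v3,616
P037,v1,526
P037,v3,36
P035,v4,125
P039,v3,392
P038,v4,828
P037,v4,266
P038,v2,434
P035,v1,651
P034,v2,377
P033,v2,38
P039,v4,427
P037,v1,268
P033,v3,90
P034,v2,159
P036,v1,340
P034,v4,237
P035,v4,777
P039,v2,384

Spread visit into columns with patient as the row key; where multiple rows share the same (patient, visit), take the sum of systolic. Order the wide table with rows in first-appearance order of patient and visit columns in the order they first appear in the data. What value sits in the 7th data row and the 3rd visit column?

With rows in first-appearance order of patient, row 7 is patient=P039. visit columns in first-appearance order: v3, v4, v2, v1; column 3 is v2.
Long rows with patient=P039, visit=v2: 667 + 101 + 384 = 1152.

1152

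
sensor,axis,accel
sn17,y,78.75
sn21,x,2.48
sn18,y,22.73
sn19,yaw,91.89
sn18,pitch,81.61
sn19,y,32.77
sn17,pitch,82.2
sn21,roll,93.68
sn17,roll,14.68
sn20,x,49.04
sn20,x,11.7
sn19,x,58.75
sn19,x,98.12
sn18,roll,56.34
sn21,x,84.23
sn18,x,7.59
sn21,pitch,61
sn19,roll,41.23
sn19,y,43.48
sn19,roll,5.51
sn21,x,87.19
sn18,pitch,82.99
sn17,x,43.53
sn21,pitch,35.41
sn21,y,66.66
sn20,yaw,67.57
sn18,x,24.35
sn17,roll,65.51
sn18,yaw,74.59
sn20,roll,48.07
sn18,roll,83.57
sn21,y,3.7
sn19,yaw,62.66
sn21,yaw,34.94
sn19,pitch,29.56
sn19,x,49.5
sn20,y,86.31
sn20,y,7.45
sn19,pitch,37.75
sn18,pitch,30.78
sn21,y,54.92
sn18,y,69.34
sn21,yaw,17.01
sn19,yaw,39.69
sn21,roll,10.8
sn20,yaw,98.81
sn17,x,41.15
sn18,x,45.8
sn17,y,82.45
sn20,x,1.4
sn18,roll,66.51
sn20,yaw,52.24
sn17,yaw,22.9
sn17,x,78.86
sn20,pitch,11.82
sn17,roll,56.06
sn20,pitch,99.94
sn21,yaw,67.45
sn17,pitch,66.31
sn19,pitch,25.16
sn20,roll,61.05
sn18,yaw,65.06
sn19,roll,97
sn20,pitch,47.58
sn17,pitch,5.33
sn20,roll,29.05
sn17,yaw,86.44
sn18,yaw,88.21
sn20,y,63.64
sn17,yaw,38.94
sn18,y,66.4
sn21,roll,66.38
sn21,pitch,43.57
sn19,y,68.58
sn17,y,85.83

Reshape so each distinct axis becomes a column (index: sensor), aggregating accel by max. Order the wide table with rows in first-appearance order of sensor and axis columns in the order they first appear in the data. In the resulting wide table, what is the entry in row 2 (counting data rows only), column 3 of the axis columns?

With rows in first-appearance order of sensor, row 2 is sensor=sn21. axis columns in first-appearance order: y, x, yaw, pitch, roll; column 3 is yaw.
Long rows with sensor=sn21, axis=yaw: max(34.94, 17.01, 67.45) = 67.45.

67.45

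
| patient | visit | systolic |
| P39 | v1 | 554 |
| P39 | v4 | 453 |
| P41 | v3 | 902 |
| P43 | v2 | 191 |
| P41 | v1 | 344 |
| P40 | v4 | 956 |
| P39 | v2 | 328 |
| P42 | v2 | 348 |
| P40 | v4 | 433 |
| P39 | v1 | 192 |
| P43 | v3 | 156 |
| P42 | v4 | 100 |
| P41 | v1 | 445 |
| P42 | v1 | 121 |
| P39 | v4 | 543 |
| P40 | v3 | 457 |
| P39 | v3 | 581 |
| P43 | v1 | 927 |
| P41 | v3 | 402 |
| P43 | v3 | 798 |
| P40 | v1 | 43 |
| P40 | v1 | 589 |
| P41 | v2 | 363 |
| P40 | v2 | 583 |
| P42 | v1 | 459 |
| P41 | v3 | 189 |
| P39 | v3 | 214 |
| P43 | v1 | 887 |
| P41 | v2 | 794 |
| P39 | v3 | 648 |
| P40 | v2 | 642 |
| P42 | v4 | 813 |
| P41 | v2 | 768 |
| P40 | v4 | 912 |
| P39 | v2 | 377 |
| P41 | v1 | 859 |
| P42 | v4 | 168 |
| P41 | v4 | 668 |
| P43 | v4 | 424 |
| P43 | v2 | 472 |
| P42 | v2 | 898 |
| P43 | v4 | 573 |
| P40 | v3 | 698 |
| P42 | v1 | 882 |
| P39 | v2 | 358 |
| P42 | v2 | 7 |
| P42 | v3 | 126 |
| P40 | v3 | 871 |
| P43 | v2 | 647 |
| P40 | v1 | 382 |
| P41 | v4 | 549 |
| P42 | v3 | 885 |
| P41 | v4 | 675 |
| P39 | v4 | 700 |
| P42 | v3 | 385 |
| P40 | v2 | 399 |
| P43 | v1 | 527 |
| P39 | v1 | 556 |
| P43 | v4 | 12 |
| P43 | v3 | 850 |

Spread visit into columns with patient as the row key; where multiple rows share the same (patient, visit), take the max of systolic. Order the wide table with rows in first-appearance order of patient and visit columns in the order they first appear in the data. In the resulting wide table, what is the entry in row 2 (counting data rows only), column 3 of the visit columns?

With rows in first-appearance order of patient, row 2 is patient=P41. visit columns in first-appearance order: v1, v4, v3, v2; column 3 is v3.
Long rows with patient=P41, visit=v3: max(902, 402, 189) = 902.

902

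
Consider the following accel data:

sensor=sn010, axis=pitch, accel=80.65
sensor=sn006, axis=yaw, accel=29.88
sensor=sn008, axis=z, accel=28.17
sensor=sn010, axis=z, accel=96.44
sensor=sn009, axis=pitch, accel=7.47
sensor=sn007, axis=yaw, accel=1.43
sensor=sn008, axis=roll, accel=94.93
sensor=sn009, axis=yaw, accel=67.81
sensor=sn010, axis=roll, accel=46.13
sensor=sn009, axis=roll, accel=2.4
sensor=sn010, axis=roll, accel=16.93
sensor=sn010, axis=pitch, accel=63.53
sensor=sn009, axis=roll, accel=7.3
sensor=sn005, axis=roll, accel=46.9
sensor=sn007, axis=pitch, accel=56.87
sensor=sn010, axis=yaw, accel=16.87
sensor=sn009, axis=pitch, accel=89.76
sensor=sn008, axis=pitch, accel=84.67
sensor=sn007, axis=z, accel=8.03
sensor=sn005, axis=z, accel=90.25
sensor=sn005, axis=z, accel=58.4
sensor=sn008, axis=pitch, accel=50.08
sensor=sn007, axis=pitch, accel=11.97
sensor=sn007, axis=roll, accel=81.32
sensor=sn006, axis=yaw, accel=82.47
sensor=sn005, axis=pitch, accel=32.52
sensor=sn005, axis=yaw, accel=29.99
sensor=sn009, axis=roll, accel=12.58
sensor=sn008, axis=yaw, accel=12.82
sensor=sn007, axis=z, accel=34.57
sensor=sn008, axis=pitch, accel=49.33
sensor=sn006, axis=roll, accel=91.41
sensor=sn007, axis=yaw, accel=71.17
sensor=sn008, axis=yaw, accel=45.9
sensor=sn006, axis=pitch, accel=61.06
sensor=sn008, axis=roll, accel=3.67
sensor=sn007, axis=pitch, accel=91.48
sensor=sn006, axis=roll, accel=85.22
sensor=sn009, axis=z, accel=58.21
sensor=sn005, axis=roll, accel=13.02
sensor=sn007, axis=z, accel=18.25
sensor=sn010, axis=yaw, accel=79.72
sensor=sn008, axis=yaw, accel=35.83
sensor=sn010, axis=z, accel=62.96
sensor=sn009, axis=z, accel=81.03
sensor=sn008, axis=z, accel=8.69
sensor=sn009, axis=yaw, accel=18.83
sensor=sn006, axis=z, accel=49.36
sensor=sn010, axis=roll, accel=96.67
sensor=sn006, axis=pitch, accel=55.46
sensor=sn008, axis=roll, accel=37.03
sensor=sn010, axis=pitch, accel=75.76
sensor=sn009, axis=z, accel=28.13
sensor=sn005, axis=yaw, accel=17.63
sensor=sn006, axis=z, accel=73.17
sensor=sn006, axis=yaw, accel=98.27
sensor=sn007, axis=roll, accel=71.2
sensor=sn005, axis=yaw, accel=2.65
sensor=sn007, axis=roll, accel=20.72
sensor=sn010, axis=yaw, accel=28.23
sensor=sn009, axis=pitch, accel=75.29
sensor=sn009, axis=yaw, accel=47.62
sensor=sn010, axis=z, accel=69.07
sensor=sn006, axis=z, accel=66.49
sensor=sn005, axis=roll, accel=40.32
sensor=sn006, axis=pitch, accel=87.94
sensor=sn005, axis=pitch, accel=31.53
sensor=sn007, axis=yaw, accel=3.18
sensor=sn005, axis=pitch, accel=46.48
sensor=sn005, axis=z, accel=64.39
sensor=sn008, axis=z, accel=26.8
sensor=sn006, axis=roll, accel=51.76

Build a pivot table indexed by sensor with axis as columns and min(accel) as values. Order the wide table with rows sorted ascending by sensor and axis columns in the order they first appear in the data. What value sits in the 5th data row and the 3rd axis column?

28.13

With rows sorted ascending by sensor, row 5 is sensor=sn009. axis columns in first-appearance order: pitch, yaw, z, roll; column 3 is z.
Long rows with sensor=sn009, axis=z: min(58.21, 81.03, 28.13) = 28.13.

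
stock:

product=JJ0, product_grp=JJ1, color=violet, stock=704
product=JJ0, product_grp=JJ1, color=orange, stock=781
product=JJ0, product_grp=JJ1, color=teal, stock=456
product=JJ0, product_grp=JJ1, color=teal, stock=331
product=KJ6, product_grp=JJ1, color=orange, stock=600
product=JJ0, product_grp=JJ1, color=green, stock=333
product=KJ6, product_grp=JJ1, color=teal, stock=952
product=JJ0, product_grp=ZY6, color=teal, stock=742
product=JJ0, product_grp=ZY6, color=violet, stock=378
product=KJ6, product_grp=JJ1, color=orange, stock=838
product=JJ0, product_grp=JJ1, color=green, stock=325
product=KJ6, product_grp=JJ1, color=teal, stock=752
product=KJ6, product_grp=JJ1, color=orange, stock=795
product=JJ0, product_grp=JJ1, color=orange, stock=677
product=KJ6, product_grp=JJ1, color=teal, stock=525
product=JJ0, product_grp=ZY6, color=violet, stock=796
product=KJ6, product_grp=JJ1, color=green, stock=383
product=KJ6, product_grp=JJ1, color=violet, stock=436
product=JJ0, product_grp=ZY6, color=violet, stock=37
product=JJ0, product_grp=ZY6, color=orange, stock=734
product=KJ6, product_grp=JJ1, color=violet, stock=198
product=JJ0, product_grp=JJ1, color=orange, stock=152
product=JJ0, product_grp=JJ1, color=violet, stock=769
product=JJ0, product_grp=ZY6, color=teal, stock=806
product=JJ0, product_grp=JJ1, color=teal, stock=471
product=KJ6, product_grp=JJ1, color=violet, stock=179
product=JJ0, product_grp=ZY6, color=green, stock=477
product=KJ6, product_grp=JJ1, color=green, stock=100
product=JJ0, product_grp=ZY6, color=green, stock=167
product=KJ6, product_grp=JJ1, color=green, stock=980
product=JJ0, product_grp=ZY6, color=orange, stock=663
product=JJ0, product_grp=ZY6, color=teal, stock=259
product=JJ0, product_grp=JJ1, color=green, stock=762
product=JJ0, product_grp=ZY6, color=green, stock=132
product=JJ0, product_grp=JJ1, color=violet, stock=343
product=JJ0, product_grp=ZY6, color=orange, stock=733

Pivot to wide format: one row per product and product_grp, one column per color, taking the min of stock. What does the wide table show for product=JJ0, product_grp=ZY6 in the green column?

Rows with product=JJ0, product_grp=ZY6 and color=green: stock values are 477, 167, 132.
min(477, 167, 132) = 132.

132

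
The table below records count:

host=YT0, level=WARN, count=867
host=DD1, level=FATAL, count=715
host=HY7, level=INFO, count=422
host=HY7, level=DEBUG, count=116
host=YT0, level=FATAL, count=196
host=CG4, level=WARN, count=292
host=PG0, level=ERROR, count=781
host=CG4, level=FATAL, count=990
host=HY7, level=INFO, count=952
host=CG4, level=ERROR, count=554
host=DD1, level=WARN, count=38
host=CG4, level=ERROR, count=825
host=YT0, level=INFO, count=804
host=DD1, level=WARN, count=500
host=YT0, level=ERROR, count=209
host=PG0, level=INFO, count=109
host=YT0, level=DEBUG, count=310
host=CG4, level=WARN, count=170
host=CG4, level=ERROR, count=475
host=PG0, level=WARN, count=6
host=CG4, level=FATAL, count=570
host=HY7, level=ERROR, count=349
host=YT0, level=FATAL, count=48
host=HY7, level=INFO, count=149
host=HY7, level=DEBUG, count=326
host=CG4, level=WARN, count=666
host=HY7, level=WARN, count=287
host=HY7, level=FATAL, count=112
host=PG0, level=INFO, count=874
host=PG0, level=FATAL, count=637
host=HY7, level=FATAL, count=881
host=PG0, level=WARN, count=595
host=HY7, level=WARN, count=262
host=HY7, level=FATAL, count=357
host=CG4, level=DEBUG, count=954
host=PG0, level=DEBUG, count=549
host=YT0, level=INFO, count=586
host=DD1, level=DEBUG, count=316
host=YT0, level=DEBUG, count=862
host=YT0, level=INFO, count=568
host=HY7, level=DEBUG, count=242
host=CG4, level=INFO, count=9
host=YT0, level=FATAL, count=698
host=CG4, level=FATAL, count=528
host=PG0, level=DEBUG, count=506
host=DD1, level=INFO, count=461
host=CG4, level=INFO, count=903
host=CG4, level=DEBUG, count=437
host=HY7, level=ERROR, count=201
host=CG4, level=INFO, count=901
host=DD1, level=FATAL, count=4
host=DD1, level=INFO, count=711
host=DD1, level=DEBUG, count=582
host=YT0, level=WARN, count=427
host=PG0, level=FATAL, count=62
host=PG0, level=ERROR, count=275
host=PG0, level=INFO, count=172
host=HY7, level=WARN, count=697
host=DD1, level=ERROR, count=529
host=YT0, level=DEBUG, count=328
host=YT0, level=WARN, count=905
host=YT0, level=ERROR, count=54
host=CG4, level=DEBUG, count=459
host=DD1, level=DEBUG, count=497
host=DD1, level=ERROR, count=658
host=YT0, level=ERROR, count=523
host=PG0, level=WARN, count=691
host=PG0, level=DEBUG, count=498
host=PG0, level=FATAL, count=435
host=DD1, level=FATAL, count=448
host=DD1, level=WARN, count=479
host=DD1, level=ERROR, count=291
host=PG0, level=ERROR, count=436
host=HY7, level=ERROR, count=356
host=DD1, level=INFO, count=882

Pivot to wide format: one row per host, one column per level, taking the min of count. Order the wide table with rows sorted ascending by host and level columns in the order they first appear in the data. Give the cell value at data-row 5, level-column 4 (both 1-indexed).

310

With rows sorted ascending by host, row 5 is host=YT0. level columns in first-appearance order: WARN, FATAL, INFO, DEBUG, ERROR; column 4 is DEBUG.
Long rows with host=YT0, level=DEBUG: min(310, 862, 328) = 310.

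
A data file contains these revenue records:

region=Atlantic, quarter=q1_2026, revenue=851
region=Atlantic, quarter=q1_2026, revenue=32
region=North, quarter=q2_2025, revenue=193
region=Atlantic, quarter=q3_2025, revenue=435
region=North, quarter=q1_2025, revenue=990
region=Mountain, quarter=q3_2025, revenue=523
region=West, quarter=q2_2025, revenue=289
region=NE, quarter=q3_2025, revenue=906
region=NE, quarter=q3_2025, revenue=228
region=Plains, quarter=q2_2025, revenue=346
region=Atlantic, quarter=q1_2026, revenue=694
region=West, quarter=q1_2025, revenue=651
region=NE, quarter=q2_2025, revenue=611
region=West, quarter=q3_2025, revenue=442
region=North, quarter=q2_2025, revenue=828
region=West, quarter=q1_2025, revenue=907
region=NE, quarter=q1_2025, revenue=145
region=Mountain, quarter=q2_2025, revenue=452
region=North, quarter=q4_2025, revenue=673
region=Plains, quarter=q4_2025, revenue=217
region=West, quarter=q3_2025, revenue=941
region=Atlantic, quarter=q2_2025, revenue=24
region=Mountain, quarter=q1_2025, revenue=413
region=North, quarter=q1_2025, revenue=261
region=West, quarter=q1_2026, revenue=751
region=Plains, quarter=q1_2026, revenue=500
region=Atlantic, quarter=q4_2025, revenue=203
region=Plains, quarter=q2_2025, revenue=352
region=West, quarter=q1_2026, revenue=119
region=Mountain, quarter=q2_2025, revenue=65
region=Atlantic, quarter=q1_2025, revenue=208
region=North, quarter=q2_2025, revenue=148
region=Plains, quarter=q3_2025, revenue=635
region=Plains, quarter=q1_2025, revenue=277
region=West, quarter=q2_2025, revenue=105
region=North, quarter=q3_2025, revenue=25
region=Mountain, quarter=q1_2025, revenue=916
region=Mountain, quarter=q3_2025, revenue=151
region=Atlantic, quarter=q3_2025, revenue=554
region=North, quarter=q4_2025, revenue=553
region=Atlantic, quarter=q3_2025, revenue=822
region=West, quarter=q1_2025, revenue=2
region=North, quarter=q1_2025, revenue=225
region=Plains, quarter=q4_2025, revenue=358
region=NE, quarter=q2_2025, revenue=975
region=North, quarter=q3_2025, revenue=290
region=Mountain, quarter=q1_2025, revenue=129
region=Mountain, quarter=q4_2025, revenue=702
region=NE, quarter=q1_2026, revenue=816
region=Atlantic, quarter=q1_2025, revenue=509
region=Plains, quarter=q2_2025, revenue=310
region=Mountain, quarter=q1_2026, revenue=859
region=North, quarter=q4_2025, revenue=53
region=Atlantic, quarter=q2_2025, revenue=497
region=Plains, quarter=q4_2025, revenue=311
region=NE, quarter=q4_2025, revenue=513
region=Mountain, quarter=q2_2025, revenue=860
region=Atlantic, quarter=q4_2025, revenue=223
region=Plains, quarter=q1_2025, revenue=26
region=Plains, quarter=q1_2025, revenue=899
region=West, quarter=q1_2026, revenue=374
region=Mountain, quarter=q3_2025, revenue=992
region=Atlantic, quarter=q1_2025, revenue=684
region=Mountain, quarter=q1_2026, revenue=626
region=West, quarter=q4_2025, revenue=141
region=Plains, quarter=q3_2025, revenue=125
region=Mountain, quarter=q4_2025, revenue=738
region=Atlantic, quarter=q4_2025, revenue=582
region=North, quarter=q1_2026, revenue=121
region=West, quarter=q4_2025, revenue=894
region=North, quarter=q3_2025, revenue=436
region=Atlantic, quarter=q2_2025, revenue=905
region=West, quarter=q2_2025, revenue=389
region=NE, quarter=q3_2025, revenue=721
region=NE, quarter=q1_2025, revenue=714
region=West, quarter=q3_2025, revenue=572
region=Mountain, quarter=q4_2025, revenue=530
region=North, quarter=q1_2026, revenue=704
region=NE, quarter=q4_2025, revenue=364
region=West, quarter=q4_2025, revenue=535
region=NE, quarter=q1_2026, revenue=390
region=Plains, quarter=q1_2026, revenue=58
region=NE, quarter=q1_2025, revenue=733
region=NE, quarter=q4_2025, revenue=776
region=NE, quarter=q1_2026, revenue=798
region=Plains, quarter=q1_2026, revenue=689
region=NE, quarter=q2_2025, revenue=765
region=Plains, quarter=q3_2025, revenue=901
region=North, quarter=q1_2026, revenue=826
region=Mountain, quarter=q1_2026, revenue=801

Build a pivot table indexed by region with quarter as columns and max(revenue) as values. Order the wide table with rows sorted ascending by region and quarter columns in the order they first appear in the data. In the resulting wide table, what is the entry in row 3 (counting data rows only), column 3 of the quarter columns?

With rows sorted ascending by region, row 3 is region=NE. quarter columns in first-appearance order: q1_2026, q2_2025, q3_2025, q1_2025, q4_2025; column 3 is q3_2025.
Long rows with region=NE, quarter=q3_2025: max(906, 228, 721) = 906.

906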